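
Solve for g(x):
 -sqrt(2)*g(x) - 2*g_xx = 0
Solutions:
 g(x) = C1*sin(2^(3/4)*x/2) + C2*cos(2^(3/4)*x/2)


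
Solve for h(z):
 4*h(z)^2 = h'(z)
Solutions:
 h(z) = -1/(C1 + 4*z)


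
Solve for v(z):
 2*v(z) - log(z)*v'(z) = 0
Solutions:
 v(z) = C1*exp(2*li(z))


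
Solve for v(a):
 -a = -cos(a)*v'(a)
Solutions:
 v(a) = C1 + Integral(a/cos(a), a)


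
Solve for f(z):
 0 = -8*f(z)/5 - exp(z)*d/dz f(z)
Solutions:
 f(z) = C1*exp(8*exp(-z)/5)


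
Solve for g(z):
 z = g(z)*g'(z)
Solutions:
 g(z) = -sqrt(C1 + z^2)
 g(z) = sqrt(C1 + z^2)


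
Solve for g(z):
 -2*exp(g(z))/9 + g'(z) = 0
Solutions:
 g(z) = log(-1/(C1 + 2*z)) + 2*log(3)


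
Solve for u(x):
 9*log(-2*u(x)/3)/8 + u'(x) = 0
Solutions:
 8*Integral(1/(log(-_y) - log(3) + log(2)), (_y, u(x)))/9 = C1 - x


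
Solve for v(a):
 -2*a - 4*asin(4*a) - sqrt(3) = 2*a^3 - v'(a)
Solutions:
 v(a) = C1 + a^4/2 + a^2 + 4*a*asin(4*a) + sqrt(3)*a + sqrt(1 - 16*a^2)


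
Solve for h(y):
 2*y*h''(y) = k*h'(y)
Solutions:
 h(y) = C1 + y^(re(k)/2 + 1)*(C2*sin(log(y)*Abs(im(k))/2) + C3*cos(log(y)*im(k)/2))


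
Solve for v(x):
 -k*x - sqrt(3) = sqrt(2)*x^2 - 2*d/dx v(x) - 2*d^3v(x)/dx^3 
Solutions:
 v(x) = C1 + C2*sin(x) + C3*cos(x) + k*x^2/4 + sqrt(2)*x^3/6 - sqrt(2)*x + sqrt(3)*x/2


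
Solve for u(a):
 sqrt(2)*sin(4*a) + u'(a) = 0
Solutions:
 u(a) = C1 + sqrt(2)*cos(4*a)/4


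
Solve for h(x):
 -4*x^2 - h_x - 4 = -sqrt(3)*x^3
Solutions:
 h(x) = C1 + sqrt(3)*x^4/4 - 4*x^3/3 - 4*x


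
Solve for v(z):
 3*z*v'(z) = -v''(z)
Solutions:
 v(z) = C1 + C2*erf(sqrt(6)*z/2)


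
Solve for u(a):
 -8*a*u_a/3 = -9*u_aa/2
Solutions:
 u(a) = C1 + C2*erfi(2*sqrt(6)*a/9)


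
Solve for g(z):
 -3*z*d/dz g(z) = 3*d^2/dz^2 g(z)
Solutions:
 g(z) = C1 + C2*erf(sqrt(2)*z/2)


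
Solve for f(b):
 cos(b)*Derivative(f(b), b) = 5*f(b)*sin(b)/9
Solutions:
 f(b) = C1/cos(b)^(5/9)


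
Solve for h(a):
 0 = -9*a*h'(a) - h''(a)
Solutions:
 h(a) = C1 + C2*erf(3*sqrt(2)*a/2)


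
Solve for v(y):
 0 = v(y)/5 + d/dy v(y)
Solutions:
 v(y) = C1*exp(-y/5)


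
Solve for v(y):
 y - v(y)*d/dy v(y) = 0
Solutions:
 v(y) = -sqrt(C1 + y^2)
 v(y) = sqrt(C1 + y^2)


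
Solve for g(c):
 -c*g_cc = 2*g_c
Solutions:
 g(c) = C1 + C2/c


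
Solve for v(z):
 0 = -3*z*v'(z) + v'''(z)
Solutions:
 v(z) = C1 + Integral(C2*airyai(3^(1/3)*z) + C3*airybi(3^(1/3)*z), z)


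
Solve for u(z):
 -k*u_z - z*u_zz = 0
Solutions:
 u(z) = C1 + z^(1 - re(k))*(C2*sin(log(z)*Abs(im(k))) + C3*cos(log(z)*im(k)))


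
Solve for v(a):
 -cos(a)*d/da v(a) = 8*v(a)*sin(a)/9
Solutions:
 v(a) = C1*cos(a)^(8/9)


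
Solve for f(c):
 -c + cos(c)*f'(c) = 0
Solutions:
 f(c) = C1 + Integral(c/cos(c), c)


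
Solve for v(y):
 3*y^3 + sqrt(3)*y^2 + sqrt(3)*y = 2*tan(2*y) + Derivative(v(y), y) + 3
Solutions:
 v(y) = C1 + 3*y^4/4 + sqrt(3)*y^3/3 + sqrt(3)*y^2/2 - 3*y + log(cos(2*y))


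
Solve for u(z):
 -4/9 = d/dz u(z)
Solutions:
 u(z) = C1 - 4*z/9


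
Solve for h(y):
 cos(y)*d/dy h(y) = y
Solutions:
 h(y) = C1 + Integral(y/cos(y), y)


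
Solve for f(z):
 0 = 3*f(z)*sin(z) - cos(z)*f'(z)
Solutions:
 f(z) = C1/cos(z)^3


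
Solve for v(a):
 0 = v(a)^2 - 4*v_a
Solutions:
 v(a) = -4/(C1 + a)


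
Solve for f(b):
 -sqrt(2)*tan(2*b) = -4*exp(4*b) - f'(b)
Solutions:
 f(b) = C1 - exp(4*b) - sqrt(2)*log(cos(2*b))/2


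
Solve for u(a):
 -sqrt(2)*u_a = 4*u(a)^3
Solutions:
 u(a) = -sqrt(2)*sqrt(-1/(C1 - 2*sqrt(2)*a))/2
 u(a) = sqrt(2)*sqrt(-1/(C1 - 2*sqrt(2)*a))/2


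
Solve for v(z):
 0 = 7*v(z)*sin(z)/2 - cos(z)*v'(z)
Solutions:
 v(z) = C1/cos(z)^(7/2)


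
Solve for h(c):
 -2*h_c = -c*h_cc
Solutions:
 h(c) = C1 + C2*c^3


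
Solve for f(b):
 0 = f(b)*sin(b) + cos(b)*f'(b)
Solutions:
 f(b) = C1*cos(b)


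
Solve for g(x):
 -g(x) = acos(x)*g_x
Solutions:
 g(x) = C1*exp(-Integral(1/acos(x), x))


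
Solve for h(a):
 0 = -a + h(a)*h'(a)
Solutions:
 h(a) = -sqrt(C1 + a^2)
 h(a) = sqrt(C1 + a^2)


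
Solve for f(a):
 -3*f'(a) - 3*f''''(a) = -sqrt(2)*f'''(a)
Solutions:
 f(a) = C1 + C2*exp(a*(4*2^(1/3)/(-4*sqrt(2) + sqrt(-32 + (729 - 4*sqrt(2))^2) + 729)^(1/3) + 4*sqrt(2) + 2^(2/3)*(-4*sqrt(2) + sqrt(-32 + (729 - 4*sqrt(2))^2) + 729)^(1/3))/36)*sin(2^(1/3)*sqrt(3)*a*(-2^(1/3)*(-4*sqrt(2) + 27*sqrt(-32/729 + (27 - 4*sqrt(2)/27)^2) + 729)^(1/3) + 4/(-4*sqrt(2) + 27*sqrt(-32/729 + (27 - 4*sqrt(2)/27)^2) + 729)^(1/3))/36) + C3*exp(a*(4*2^(1/3)/(-4*sqrt(2) + sqrt(-32 + (729 - 4*sqrt(2))^2) + 729)^(1/3) + 4*sqrt(2) + 2^(2/3)*(-4*sqrt(2) + sqrt(-32 + (729 - 4*sqrt(2))^2) + 729)^(1/3))/36)*cos(2^(1/3)*sqrt(3)*a*(-2^(1/3)*(-4*sqrt(2) + 27*sqrt(-32/729 + (27 - 4*sqrt(2)/27)^2) + 729)^(1/3) + 4/(-4*sqrt(2) + 27*sqrt(-32/729 + (27 - 4*sqrt(2)/27)^2) + 729)^(1/3))/36) + C4*exp(a*(-2^(2/3)*(-4*sqrt(2) + sqrt(-32 + (729 - 4*sqrt(2))^2) + 729)^(1/3) - 4*2^(1/3)/(-4*sqrt(2) + sqrt(-32 + (729 - 4*sqrt(2))^2) + 729)^(1/3) + 2*sqrt(2))/18)


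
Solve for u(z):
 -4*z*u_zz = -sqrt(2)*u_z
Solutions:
 u(z) = C1 + C2*z^(sqrt(2)/4 + 1)


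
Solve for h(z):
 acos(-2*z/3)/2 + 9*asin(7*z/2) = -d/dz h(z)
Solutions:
 h(z) = C1 - z*acos(-2*z/3)/2 - 9*z*asin(7*z/2) - 9*sqrt(4 - 49*z^2)/7 - sqrt(9 - 4*z^2)/4


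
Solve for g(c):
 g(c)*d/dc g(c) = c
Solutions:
 g(c) = -sqrt(C1 + c^2)
 g(c) = sqrt(C1 + c^2)


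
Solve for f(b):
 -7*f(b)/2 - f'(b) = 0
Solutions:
 f(b) = C1*exp(-7*b/2)


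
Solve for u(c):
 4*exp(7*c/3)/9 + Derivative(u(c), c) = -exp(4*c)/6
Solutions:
 u(c) = C1 - 4*exp(7*c/3)/21 - exp(4*c)/24


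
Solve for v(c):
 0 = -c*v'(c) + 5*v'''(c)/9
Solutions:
 v(c) = C1 + Integral(C2*airyai(15^(2/3)*c/5) + C3*airybi(15^(2/3)*c/5), c)


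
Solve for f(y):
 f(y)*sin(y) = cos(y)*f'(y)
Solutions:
 f(y) = C1/cos(y)


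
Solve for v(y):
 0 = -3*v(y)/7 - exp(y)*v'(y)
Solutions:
 v(y) = C1*exp(3*exp(-y)/7)


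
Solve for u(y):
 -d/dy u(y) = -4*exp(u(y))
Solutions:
 u(y) = log(-1/(C1 + 4*y))


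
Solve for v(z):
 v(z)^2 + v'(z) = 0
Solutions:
 v(z) = 1/(C1 + z)


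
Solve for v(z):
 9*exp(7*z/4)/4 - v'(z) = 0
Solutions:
 v(z) = C1 + 9*exp(7*z/4)/7


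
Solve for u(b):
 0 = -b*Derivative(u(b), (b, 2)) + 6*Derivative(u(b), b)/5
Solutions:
 u(b) = C1 + C2*b^(11/5)


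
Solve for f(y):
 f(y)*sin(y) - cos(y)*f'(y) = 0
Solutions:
 f(y) = C1/cos(y)


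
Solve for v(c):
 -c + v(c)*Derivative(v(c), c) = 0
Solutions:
 v(c) = -sqrt(C1 + c^2)
 v(c) = sqrt(C1 + c^2)


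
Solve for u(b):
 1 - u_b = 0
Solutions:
 u(b) = C1 + b


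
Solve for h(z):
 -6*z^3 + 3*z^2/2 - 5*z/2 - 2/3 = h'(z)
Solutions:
 h(z) = C1 - 3*z^4/2 + z^3/2 - 5*z^2/4 - 2*z/3


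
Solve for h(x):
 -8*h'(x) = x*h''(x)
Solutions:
 h(x) = C1 + C2/x^7


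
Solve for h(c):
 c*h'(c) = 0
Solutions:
 h(c) = C1


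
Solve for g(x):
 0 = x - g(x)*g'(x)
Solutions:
 g(x) = -sqrt(C1 + x^2)
 g(x) = sqrt(C1 + x^2)


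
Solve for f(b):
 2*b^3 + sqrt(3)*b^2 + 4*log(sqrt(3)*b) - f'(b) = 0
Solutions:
 f(b) = C1 + b^4/2 + sqrt(3)*b^3/3 + 4*b*log(b) - 4*b + b*log(9)


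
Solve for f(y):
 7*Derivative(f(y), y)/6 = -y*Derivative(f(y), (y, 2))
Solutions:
 f(y) = C1 + C2/y^(1/6)


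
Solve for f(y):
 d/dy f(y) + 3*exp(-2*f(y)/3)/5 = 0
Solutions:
 f(y) = 3*log(-sqrt(C1 - 3*y)) - 3*log(15) + 3*log(30)/2
 f(y) = 3*log(C1 - 3*y)/2 - 3*log(15) + 3*log(30)/2


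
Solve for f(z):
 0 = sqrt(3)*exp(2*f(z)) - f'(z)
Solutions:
 f(z) = log(-sqrt(-1/(C1 + sqrt(3)*z))) - log(2)/2
 f(z) = log(-1/(C1 + sqrt(3)*z))/2 - log(2)/2


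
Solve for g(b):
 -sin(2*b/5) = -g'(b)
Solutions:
 g(b) = C1 - 5*cos(2*b/5)/2


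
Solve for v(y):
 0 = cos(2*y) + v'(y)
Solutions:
 v(y) = C1 - sin(2*y)/2


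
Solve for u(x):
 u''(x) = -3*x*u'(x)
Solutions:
 u(x) = C1 + C2*erf(sqrt(6)*x/2)


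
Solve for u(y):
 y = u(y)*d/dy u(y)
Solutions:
 u(y) = -sqrt(C1 + y^2)
 u(y) = sqrt(C1 + y^2)


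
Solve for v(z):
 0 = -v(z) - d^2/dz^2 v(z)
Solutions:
 v(z) = C1*sin(z) + C2*cos(z)


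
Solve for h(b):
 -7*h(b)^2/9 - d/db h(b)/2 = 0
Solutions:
 h(b) = 9/(C1 + 14*b)


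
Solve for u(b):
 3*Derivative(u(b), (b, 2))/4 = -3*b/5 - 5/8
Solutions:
 u(b) = C1 + C2*b - 2*b^3/15 - 5*b^2/12


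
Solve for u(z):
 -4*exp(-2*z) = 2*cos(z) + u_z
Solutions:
 u(z) = C1 - 2*sin(z) + 2*exp(-2*z)


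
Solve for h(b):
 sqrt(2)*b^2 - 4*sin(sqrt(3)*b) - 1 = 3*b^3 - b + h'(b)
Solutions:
 h(b) = C1 - 3*b^4/4 + sqrt(2)*b^3/3 + b^2/2 - b + 4*sqrt(3)*cos(sqrt(3)*b)/3


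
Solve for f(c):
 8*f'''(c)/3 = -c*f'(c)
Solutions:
 f(c) = C1 + Integral(C2*airyai(-3^(1/3)*c/2) + C3*airybi(-3^(1/3)*c/2), c)


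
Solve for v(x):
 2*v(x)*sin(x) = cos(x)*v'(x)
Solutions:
 v(x) = C1/cos(x)^2


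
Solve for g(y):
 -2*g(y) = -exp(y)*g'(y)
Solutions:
 g(y) = C1*exp(-2*exp(-y))


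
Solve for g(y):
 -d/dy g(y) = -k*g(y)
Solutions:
 g(y) = C1*exp(k*y)


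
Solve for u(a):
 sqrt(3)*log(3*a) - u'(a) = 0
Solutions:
 u(a) = C1 + sqrt(3)*a*log(a) - sqrt(3)*a + sqrt(3)*a*log(3)


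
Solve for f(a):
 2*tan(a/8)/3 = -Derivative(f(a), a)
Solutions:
 f(a) = C1 + 16*log(cos(a/8))/3


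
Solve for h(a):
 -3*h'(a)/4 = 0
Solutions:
 h(a) = C1


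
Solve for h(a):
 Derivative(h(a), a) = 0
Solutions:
 h(a) = C1


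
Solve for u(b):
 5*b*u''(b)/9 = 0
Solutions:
 u(b) = C1 + C2*b


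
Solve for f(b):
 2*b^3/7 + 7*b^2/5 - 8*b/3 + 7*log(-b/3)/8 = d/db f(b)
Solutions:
 f(b) = C1 + b^4/14 + 7*b^3/15 - 4*b^2/3 + 7*b*log(-b)/8 + 7*b*(-log(3) - 1)/8


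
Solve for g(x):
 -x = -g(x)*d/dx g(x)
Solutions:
 g(x) = -sqrt(C1 + x^2)
 g(x) = sqrt(C1 + x^2)


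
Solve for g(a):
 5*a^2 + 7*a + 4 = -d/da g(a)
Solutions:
 g(a) = C1 - 5*a^3/3 - 7*a^2/2 - 4*a


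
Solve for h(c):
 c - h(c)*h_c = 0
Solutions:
 h(c) = -sqrt(C1 + c^2)
 h(c) = sqrt(C1 + c^2)


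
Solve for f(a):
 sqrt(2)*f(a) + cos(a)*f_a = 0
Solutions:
 f(a) = C1*(sin(a) - 1)^(sqrt(2)/2)/(sin(a) + 1)^(sqrt(2)/2)


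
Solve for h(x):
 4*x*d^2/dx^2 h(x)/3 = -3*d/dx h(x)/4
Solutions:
 h(x) = C1 + C2*x^(7/16)


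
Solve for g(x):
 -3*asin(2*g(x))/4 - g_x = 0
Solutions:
 Integral(1/asin(2*_y), (_y, g(x))) = C1 - 3*x/4


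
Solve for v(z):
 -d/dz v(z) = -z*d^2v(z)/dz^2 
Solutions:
 v(z) = C1 + C2*z^2


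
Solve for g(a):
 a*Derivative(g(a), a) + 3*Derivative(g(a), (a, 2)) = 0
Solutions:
 g(a) = C1 + C2*erf(sqrt(6)*a/6)


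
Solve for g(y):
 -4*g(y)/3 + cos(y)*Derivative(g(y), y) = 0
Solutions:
 g(y) = C1*(sin(y) + 1)^(2/3)/(sin(y) - 1)^(2/3)


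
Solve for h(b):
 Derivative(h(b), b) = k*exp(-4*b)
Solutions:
 h(b) = C1 - k*exp(-4*b)/4


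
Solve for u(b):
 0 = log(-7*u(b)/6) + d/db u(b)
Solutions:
 Integral(1/(log(-_y) - log(6) + log(7)), (_y, u(b))) = C1 - b


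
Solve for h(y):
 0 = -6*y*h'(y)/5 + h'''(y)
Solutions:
 h(y) = C1 + Integral(C2*airyai(5^(2/3)*6^(1/3)*y/5) + C3*airybi(5^(2/3)*6^(1/3)*y/5), y)


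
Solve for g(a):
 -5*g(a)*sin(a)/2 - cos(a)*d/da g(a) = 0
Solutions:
 g(a) = C1*cos(a)^(5/2)


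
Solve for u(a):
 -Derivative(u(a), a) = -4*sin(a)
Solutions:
 u(a) = C1 - 4*cos(a)


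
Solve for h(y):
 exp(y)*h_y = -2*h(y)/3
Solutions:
 h(y) = C1*exp(2*exp(-y)/3)


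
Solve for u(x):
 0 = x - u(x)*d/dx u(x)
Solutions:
 u(x) = -sqrt(C1 + x^2)
 u(x) = sqrt(C1 + x^2)


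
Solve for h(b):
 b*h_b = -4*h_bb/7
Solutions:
 h(b) = C1 + C2*erf(sqrt(14)*b/4)


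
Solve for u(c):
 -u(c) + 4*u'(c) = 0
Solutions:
 u(c) = C1*exp(c/4)


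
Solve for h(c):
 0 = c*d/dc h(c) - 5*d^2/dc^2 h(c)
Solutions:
 h(c) = C1 + C2*erfi(sqrt(10)*c/10)


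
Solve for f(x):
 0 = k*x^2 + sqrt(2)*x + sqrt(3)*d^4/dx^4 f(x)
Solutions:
 f(x) = C1 + C2*x + C3*x^2 + C4*x^3 - sqrt(3)*k*x^6/1080 - sqrt(6)*x^5/360


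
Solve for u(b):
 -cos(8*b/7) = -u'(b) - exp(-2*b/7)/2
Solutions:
 u(b) = C1 + 7*sin(8*b/7)/8 + 7*exp(-2*b/7)/4


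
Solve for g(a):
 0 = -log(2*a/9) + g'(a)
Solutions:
 g(a) = C1 + a*log(a) + a*log(2/9) - a


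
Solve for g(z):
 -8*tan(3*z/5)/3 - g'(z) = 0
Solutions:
 g(z) = C1 + 40*log(cos(3*z/5))/9


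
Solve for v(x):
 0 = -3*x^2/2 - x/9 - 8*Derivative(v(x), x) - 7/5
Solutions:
 v(x) = C1 - x^3/16 - x^2/144 - 7*x/40


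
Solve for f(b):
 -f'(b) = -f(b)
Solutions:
 f(b) = C1*exp(b)


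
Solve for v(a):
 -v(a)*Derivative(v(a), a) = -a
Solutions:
 v(a) = -sqrt(C1 + a^2)
 v(a) = sqrt(C1 + a^2)


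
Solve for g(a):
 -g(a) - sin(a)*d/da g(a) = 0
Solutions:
 g(a) = C1*sqrt(cos(a) + 1)/sqrt(cos(a) - 1)


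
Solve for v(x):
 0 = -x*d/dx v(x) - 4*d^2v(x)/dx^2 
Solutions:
 v(x) = C1 + C2*erf(sqrt(2)*x/4)


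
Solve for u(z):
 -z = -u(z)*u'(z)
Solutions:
 u(z) = -sqrt(C1 + z^2)
 u(z) = sqrt(C1 + z^2)


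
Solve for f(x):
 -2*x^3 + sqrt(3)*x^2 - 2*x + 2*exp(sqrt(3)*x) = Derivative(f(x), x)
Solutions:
 f(x) = C1 - x^4/2 + sqrt(3)*x^3/3 - x^2 + 2*sqrt(3)*exp(sqrt(3)*x)/3


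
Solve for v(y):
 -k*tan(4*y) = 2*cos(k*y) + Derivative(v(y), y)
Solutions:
 v(y) = C1 + k*log(cos(4*y))/4 - 2*Piecewise((sin(k*y)/k, Ne(k, 0)), (y, True))


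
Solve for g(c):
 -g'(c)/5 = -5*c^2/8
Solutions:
 g(c) = C1 + 25*c^3/24


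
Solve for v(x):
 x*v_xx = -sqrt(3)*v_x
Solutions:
 v(x) = C1 + C2*x^(1 - sqrt(3))


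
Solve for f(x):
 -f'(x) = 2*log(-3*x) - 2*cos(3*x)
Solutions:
 f(x) = C1 - 2*x*log(-x) - 2*x*log(3) + 2*x + 2*sin(3*x)/3


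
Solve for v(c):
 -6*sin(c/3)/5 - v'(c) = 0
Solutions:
 v(c) = C1 + 18*cos(c/3)/5


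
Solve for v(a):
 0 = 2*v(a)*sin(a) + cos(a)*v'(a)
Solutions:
 v(a) = C1*cos(a)^2


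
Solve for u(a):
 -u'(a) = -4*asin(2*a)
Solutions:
 u(a) = C1 + 4*a*asin(2*a) + 2*sqrt(1 - 4*a^2)


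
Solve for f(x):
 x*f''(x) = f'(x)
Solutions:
 f(x) = C1 + C2*x^2


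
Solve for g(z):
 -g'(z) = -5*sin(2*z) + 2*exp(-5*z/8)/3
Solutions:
 g(z) = C1 - 5*cos(2*z)/2 + 16*exp(-5*z/8)/15


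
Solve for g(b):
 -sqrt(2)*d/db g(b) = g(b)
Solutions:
 g(b) = C1*exp(-sqrt(2)*b/2)


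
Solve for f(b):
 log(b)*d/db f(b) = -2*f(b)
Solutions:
 f(b) = C1*exp(-2*li(b))


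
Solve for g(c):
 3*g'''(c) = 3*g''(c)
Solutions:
 g(c) = C1 + C2*c + C3*exp(c)


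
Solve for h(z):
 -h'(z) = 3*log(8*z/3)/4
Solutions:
 h(z) = C1 - 3*z*log(z)/4 - 3*z*log(2) + 3*z/4 + 3*z*log(6)/4


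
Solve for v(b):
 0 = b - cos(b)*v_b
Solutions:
 v(b) = C1 + Integral(b/cos(b), b)


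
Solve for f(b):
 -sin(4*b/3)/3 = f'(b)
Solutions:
 f(b) = C1 + cos(4*b/3)/4


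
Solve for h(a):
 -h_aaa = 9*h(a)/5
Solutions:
 h(a) = C3*exp(-15^(2/3)*a/5) + (C1*sin(3*3^(1/6)*5^(2/3)*a/10) + C2*cos(3*3^(1/6)*5^(2/3)*a/10))*exp(15^(2/3)*a/10)


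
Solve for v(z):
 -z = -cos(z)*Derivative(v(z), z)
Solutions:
 v(z) = C1 + Integral(z/cos(z), z)


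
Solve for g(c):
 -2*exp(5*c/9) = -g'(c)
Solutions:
 g(c) = C1 + 18*exp(5*c/9)/5


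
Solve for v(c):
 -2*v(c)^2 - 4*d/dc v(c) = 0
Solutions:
 v(c) = 2/(C1 + c)


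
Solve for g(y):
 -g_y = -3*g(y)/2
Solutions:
 g(y) = C1*exp(3*y/2)


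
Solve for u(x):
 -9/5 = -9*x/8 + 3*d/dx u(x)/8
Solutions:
 u(x) = C1 + 3*x^2/2 - 24*x/5


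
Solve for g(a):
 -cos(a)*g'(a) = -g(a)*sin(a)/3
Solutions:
 g(a) = C1/cos(a)^(1/3)


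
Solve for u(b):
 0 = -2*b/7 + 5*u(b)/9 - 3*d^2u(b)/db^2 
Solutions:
 u(b) = C1*exp(-sqrt(15)*b/9) + C2*exp(sqrt(15)*b/9) + 18*b/35


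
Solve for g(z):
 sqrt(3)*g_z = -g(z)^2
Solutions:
 g(z) = 3/(C1 + sqrt(3)*z)


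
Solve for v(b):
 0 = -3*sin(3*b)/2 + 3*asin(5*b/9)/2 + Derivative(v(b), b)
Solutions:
 v(b) = C1 - 3*b*asin(5*b/9)/2 - 3*sqrt(81 - 25*b^2)/10 - cos(3*b)/2


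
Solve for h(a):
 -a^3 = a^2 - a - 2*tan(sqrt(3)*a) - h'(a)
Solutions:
 h(a) = C1 + a^4/4 + a^3/3 - a^2/2 + 2*sqrt(3)*log(cos(sqrt(3)*a))/3


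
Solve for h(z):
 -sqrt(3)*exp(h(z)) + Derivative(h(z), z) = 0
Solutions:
 h(z) = log(-1/(C1 + sqrt(3)*z))


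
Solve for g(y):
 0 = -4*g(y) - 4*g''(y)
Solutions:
 g(y) = C1*sin(y) + C2*cos(y)


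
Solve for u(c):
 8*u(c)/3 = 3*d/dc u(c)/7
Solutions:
 u(c) = C1*exp(56*c/9)


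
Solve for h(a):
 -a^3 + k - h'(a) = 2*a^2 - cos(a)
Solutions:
 h(a) = C1 - a^4/4 - 2*a^3/3 + a*k + sin(a)


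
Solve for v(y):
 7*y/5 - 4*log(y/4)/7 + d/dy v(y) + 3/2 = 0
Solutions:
 v(y) = C1 - 7*y^2/10 + 4*y*log(y)/7 - 29*y/14 - 8*y*log(2)/7


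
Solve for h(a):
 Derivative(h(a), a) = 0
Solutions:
 h(a) = C1


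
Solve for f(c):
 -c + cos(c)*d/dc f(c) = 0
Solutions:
 f(c) = C1 + Integral(c/cos(c), c)


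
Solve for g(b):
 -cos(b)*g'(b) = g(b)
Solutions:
 g(b) = C1*sqrt(sin(b) - 1)/sqrt(sin(b) + 1)


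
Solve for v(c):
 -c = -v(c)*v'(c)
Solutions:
 v(c) = -sqrt(C1 + c^2)
 v(c) = sqrt(C1 + c^2)


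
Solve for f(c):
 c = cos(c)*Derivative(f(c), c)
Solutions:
 f(c) = C1 + Integral(c/cos(c), c)


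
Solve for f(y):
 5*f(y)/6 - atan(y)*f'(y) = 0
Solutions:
 f(y) = C1*exp(5*Integral(1/atan(y), y)/6)


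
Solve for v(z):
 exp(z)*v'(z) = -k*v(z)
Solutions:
 v(z) = C1*exp(k*exp(-z))


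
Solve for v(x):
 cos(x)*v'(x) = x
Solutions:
 v(x) = C1 + Integral(x/cos(x), x)


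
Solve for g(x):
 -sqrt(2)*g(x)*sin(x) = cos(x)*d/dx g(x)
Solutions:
 g(x) = C1*cos(x)^(sqrt(2))


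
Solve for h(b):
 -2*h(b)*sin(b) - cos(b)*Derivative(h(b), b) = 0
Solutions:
 h(b) = C1*cos(b)^2


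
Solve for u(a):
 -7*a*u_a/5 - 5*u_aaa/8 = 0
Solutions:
 u(a) = C1 + Integral(C2*airyai(-2*35^(1/3)*a/5) + C3*airybi(-2*35^(1/3)*a/5), a)


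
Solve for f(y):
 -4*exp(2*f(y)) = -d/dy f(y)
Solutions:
 f(y) = log(-sqrt(-1/(C1 + 4*y))) - log(2)/2
 f(y) = log(-1/(C1 + 4*y))/2 - log(2)/2


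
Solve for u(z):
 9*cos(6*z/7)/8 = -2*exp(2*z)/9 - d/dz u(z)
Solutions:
 u(z) = C1 - exp(2*z)/9 - 21*sin(6*z/7)/16


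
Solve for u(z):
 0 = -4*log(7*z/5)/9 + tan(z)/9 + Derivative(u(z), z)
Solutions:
 u(z) = C1 + 4*z*log(z)/9 - 4*z*log(5)/9 - 4*z/9 + 4*z*log(7)/9 + log(cos(z))/9


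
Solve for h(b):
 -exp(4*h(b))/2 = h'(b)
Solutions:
 h(b) = log(-I*(1/(C1 + 2*b))^(1/4))
 h(b) = log(I*(1/(C1 + 2*b))^(1/4))
 h(b) = log(-(1/(C1 + 2*b))^(1/4))
 h(b) = log(1/(C1 + 2*b))/4


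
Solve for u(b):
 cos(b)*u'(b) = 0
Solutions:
 u(b) = C1


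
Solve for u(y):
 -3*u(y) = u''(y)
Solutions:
 u(y) = C1*sin(sqrt(3)*y) + C2*cos(sqrt(3)*y)


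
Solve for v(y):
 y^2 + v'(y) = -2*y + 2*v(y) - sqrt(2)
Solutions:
 v(y) = C1*exp(2*y) + y^2/2 + 3*y/2 + sqrt(2)/2 + 3/4


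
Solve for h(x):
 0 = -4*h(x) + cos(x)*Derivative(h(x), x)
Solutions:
 h(x) = C1*(sin(x)^2 + 2*sin(x) + 1)/(sin(x)^2 - 2*sin(x) + 1)


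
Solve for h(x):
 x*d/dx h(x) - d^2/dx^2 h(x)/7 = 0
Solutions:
 h(x) = C1 + C2*erfi(sqrt(14)*x/2)


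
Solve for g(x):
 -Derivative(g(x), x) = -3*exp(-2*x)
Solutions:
 g(x) = C1 - 3*exp(-2*x)/2


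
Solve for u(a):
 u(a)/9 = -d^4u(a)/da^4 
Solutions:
 u(a) = (C1*sin(sqrt(6)*a/6) + C2*cos(sqrt(6)*a/6))*exp(-sqrt(6)*a/6) + (C3*sin(sqrt(6)*a/6) + C4*cos(sqrt(6)*a/6))*exp(sqrt(6)*a/6)


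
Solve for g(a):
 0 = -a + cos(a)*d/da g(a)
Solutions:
 g(a) = C1 + Integral(a/cos(a), a)


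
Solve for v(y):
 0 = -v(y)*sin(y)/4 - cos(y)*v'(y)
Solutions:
 v(y) = C1*cos(y)^(1/4)


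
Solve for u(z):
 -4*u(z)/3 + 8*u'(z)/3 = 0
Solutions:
 u(z) = C1*exp(z/2)


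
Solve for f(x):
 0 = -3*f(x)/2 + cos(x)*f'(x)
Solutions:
 f(x) = C1*(sin(x) + 1)^(3/4)/(sin(x) - 1)^(3/4)


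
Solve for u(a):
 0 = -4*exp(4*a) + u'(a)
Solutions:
 u(a) = C1 + exp(4*a)


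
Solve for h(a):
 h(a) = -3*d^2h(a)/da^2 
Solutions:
 h(a) = C1*sin(sqrt(3)*a/3) + C2*cos(sqrt(3)*a/3)


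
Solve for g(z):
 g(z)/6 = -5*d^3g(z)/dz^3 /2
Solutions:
 g(z) = C3*exp(-15^(2/3)*z/15) + (C1*sin(3^(1/6)*5^(2/3)*z/10) + C2*cos(3^(1/6)*5^(2/3)*z/10))*exp(15^(2/3)*z/30)


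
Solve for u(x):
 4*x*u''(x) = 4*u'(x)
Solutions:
 u(x) = C1 + C2*x^2


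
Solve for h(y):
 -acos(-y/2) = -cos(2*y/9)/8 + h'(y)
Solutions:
 h(y) = C1 - y*acos(-y/2) - sqrt(4 - y^2) + 9*sin(2*y/9)/16


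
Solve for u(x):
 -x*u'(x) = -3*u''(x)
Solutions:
 u(x) = C1 + C2*erfi(sqrt(6)*x/6)


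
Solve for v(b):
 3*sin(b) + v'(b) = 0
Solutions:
 v(b) = C1 + 3*cos(b)


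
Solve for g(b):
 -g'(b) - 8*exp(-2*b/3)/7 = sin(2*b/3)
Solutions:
 g(b) = C1 + 3*cos(2*b/3)/2 + 12*exp(-2*b/3)/7


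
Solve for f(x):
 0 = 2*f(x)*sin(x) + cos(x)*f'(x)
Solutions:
 f(x) = C1*cos(x)^2


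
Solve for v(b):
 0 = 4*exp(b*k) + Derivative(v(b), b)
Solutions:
 v(b) = C1 - 4*exp(b*k)/k


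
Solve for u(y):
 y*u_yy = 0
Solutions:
 u(y) = C1 + C2*y


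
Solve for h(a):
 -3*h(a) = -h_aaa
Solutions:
 h(a) = C3*exp(3^(1/3)*a) + (C1*sin(3^(5/6)*a/2) + C2*cos(3^(5/6)*a/2))*exp(-3^(1/3)*a/2)


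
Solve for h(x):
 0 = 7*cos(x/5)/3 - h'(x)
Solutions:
 h(x) = C1 + 35*sin(x/5)/3


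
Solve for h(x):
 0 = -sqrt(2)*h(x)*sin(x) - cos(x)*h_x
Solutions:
 h(x) = C1*cos(x)^(sqrt(2))


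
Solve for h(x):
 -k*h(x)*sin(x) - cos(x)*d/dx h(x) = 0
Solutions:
 h(x) = C1*exp(k*log(cos(x)))


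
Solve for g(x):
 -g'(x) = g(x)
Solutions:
 g(x) = C1*exp(-x)


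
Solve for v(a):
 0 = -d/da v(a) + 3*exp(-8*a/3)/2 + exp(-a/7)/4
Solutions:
 v(a) = C1 - 9*exp(-8*a/3)/16 - 7*exp(-a/7)/4


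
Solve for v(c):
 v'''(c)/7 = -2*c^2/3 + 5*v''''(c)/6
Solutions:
 v(c) = C1 + C2*c + C3*c^2 + C4*exp(6*c/35) - 7*c^5/90 - 245*c^4/108 - 8575*c^3/162


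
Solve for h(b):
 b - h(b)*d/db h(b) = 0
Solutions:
 h(b) = -sqrt(C1 + b^2)
 h(b) = sqrt(C1 + b^2)


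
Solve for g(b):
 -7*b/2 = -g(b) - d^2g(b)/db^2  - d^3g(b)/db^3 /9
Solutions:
 g(b) = C1*exp(b*(-3 + 3*6^(1/3)/(2*(sqrt(13) + 7)^(1/3)) + 6^(2/3)*(sqrt(13) + 7)^(1/3)/4))*sin(3*2^(1/3)*3^(1/6)*b*(-2^(1/3)*(sqrt(13) + 7)^(1/3) + 2*3^(2/3)/(sqrt(13) + 7)^(1/3))/4) + C2*exp(b*(-3 + 3*6^(1/3)/(2*(sqrt(13) + 7)^(1/3)) + 6^(2/3)*(sqrt(13) + 7)^(1/3)/4))*cos(3*2^(1/3)*3^(1/6)*b*(-2^(1/3)*(sqrt(13) + 7)^(1/3) + 2*3^(2/3)/(sqrt(13) + 7)^(1/3))/4) + C3*exp(-b*(3*6^(1/3)/(sqrt(13) + 7)^(1/3) + 3 + 6^(2/3)*(sqrt(13) + 7)^(1/3)/2)) + 7*b/2


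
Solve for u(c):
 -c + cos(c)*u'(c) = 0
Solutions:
 u(c) = C1 + Integral(c/cos(c), c)


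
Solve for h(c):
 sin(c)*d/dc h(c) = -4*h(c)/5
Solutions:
 h(c) = C1*(cos(c) + 1)^(2/5)/(cos(c) - 1)^(2/5)


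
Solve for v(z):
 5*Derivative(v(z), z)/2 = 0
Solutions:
 v(z) = C1


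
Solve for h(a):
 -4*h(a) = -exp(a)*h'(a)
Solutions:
 h(a) = C1*exp(-4*exp(-a))


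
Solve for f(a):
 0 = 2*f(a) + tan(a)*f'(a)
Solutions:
 f(a) = C1/sin(a)^2


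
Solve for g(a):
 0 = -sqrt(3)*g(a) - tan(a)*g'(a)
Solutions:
 g(a) = C1/sin(a)^(sqrt(3))


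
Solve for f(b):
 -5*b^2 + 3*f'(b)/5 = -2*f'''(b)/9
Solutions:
 f(b) = C1 + C2*sin(3*sqrt(30)*b/10) + C3*cos(3*sqrt(30)*b/10) + 25*b^3/9 - 500*b/81


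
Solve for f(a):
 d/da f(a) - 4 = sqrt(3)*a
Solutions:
 f(a) = C1 + sqrt(3)*a^2/2 + 4*a


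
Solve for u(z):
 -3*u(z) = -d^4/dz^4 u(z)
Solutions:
 u(z) = C1*exp(-3^(1/4)*z) + C2*exp(3^(1/4)*z) + C3*sin(3^(1/4)*z) + C4*cos(3^(1/4)*z)


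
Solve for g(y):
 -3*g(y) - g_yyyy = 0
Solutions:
 g(y) = (C1*sin(sqrt(2)*3^(1/4)*y/2) + C2*cos(sqrt(2)*3^(1/4)*y/2))*exp(-sqrt(2)*3^(1/4)*y/2) + (C3*sin(sqrt(2)*3^(1/4)*y/2) + C4*cos(sqrt(2)*3^(1/4)*y/2))*exp(sqrt(2)*3^(1/4)*y/2)


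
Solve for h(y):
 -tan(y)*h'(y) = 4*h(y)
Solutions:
 h(y) = C1/sin(y)^4


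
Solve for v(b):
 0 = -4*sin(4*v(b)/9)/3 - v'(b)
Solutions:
 4*b/3 + 9*log(cos(4*v(b)/9) - 1)/8 - 9*log(cos(4*v(b)/9) + 1)/8 = C1


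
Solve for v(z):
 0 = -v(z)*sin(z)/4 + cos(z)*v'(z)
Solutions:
 v(z) = C1/cos(z)^(1/4)


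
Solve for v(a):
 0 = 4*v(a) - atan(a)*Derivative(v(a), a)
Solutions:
 v(a) = C1*exp(4*Integral(1/atan(a), a))


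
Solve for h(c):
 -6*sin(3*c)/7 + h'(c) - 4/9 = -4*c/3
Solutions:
 h(c) = C1 - 2*c^2/3 + 4*c/9 - 2*cos(3*c)/7


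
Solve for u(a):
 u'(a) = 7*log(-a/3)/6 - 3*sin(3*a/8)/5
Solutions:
 u(a) = C1 + 7*a*log(-a)/6 - 7*a*log(3)/6 - 7*a/6 + 8*cos(3*a/8)/5


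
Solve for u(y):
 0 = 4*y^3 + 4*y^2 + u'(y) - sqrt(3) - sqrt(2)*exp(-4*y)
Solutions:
 u(y) = C1 - y^4 - 4*y^3/3 + sqrt(3)*y - sqrt(2)*exp(-4*y)/4


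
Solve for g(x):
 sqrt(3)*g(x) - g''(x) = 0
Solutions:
 g(x) = C1*exp(-3^(1/4)*x) + C2*exp(3^(1/4)*x)


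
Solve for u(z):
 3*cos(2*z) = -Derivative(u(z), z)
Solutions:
 u(z) = C1 - 3*sin(2*z)/2


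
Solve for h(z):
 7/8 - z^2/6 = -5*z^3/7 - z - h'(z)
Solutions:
 h(z) = C1 - 5*z^4/28 + z^3/18 - z^2/2 - 7*z/8


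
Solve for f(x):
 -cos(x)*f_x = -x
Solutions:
 f(x) = C1 + Integral(x/cos(x), x)


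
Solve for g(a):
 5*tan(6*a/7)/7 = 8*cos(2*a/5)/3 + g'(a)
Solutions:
 g(a) = C1 - 5*log(cos(6*a/7))/6 - 20*sin(2*a/5)/3


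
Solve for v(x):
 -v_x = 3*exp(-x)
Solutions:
 v(x) = C1 + 3*exp(-x)


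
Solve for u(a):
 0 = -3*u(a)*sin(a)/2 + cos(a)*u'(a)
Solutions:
 u(a) = C1/cos(a)^(3/2)


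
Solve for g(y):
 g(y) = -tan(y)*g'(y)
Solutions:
 g(y) = C1/sin(y)


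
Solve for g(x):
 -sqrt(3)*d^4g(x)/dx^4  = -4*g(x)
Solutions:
 g(x) = C1*exp(-sqrt(2)*3^(7/8)*x/3) + C2*exp(sqrt(2)*3^(7/8)*x/3) + C3*sin(sqrt(2)*3^(7/8)*x/3) + C4*cos(sqrt(2)*3^(7/8)*x/3)


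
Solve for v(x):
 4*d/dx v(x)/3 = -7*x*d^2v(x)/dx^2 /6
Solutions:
 v(x) = C1 + C2/x^(1/7)


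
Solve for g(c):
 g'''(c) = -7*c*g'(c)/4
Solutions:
 g(c) = C1 + Integral(C2*airyai(-14^(1/3)*c/2) + C3*airybi(-14^(1/3)*c/2), c)


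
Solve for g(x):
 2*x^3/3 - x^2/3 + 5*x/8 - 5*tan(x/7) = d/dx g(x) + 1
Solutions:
 g(x) = C1 + x^4/6 - x^3/9 + 5*x^2/16 - x + 35*log(cos(x/7))


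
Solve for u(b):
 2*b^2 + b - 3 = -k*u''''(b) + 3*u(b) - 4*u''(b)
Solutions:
 u(b) = C1*exp(-b*sqrt((-sqrt(3*k + 4) - 2)/k)) + C2*exp(b*sqrt((-sqrt(3*k + 4) - 2)/k)) + C3*exp(-b*sqrt((sqrt(3*k + 4) - 2)/k)) + C4*exp(b*sqrt((sqrt(3*k + 4) - 2)/k)) + 2*b^2/3 + b/3 + 7/9


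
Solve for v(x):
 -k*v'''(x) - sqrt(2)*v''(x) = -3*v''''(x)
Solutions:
 v(x) = C1 + C2*x + C3*exp(x*(k - sqrt(k^2 + 12*sqrt(2)))/6) + C4*exp(x*(k + sqrt(k^2 + 12*sqrt(2)))/6)


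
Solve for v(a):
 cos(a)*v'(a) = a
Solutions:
 v(a) = C1 + Integral(a/cos(a), a)


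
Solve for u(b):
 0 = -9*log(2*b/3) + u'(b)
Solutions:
 u(b) = C1 + 9*b*log(b) - 9*b + b*log(512/19683)


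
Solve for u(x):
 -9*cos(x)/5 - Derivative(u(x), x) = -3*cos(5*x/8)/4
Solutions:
 u(x) = C1 + 6*sin(5*x/8)/5 - 9*sin(x)/5


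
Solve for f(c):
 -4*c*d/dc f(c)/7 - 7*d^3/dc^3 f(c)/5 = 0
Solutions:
 f(c) = C1 + Integral(C2*airyai(-140^(1/3)*c/7) + C3*airybi(-140^(1/3)*c/7), c)


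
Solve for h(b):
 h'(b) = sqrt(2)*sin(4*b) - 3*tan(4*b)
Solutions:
 h(b) = C1 + 3*log(cos(4*b))/4 - sqrt(2)*cos(4*b)/4


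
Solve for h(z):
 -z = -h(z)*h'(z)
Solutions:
 h(z) = -sqrt(C1 + z^2)
 h(z) = sqrt(C1 + z^2)


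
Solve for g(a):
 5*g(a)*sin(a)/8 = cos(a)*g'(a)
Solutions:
 g(a) = C1/cos(a)^(5/8)


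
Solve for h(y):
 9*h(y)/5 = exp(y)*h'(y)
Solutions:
 h(y) = C1*exp(-9*exp(-y)/5)


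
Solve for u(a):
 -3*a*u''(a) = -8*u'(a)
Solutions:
 u(a) = C1 + C2*a^(11/3)


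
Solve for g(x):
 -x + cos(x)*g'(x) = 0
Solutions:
 g(x) = C1 + Integral(x/cos(x), x)


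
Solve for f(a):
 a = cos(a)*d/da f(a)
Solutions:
 f(a) = C1 + Integral(a/cos(a), a)


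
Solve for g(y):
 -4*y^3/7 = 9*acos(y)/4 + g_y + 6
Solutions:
 g(y) = C1 - y^4/7 - 9*y*acos(y)/4 - 6*y + 9*sqrt(1 - y^2)/4


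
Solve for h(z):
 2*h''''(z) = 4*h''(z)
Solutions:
 h(z) = C1 + C2*z + C3*exp(-sqrt(2)*z) + C4*exp(sqrt(2)*z)


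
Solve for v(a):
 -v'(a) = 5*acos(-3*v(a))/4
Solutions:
 Integral(1/acos(-3*_y), (_y, v(a))) = C1 - 5*a/4


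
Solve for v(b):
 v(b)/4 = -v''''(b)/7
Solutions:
 v(b) = (C1*sin(7^(1/4)*b/2) + C2*cos(7^(1/4)*b/2))*exp(-7^(1/4)*b/2) + (C3*sin(7^(1/4)*b/2) + C4*cos(7^(1/4)*b/2))*exp(7^(1/4)*b/2)


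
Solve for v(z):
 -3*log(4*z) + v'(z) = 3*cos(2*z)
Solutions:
 v(z) = C1 + 3*z*log(z) - 3*z + 6*z*log(2) + 3*sin(2*z)/2


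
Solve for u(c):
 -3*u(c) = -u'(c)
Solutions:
 u(c) = C1*exp(3*c)


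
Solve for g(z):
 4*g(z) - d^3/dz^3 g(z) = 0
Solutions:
 g(z) = C3*exp(2^(2/3)*z) + (C1*sin(2^(2/3)*sqrt(3)*z/2) + C2*cos(2^(2/3)*sqrt(3)*z/2))*exp(-2^(2/3)*z/2)


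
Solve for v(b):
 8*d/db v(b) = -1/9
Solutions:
 v(b) = C1 - b/72


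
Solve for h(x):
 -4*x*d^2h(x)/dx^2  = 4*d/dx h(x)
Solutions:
 h(x) = C1 + C2*log(x)


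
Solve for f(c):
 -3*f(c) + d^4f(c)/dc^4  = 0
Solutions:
 f(c) = C1*exp(-3^(1/4)*c) + C2*exp(3^(1/4)*c) + C3*sin(3^(1/4)*c) + C4*cos(3^(1/4)*c)


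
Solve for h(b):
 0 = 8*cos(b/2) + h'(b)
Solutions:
 h(b) = C1 - 16*sin(b/2)


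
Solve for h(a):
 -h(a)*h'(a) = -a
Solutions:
 h(a) = -sqrt(C1 + a^2)
 h(a) = sqrt(C1 + a^2)


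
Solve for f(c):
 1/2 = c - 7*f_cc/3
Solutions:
 f(c) = C1 + C2*c + c^3/14 - 3*c^2/28


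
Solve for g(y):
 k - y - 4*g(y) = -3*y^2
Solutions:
 g(y) = k/4 + 3*y^2/4 - y/4


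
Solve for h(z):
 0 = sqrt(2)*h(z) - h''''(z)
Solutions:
 h(z) = C1*exp(-2^(1/8)*z) + C2*exp(2^(1/8)*z) + C3*sin(2^(1/8)*z) + C4*cos(2^(1/8)*z)


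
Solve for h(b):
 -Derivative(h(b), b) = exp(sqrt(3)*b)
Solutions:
 h(b) = C1 - sqrt(3)*exp(sqrt(3)*b)/3


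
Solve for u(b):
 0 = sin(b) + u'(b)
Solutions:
 u(b) = C1 + cos(b)


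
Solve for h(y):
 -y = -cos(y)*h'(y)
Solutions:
 h(y) = C1 + Integral(y/cos(y), y)


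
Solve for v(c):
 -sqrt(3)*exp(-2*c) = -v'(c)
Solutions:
 v(c) = C1 - sqrt(3)*exp(-2*c)/2


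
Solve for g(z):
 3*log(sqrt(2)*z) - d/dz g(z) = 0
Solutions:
 g(z) = C1 + 3*z*log(z) - 3*z + 3*z*log(2)/2


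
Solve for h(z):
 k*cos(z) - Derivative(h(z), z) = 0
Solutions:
 h(z) = C1 + k*sin(z)


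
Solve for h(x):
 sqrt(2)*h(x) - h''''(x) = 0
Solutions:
 h(x) = C1*exp(-2^(1/8)*x) + C2*exp(2^(1/8)*x) + C3*sin(2^(1/8)*x) + C4*cos(2^(1/8)*x)


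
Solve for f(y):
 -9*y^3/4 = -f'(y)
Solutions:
 f(y) = C1 + 9*y^4/16


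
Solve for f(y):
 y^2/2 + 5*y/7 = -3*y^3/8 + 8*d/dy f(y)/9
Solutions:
 f(y) = C1 + 27*y^4/256 + 3*y^3/16 + 45*y^2/112


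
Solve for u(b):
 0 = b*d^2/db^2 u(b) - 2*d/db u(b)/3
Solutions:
 u(b) = C1 + C2*b^(5/3)


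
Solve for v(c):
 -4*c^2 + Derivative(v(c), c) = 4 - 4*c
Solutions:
 v(c) = C1 + 4*c^3/3 - 2*c^2 + 4*c


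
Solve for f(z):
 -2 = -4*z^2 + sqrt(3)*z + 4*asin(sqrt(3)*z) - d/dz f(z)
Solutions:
 f(z) = C1 - 4*z^3/3 + sqrt(3)*z^2/2 + 4*z*asin(sqrt(3)*z) + 2*z + 4*sqrt(3)*sqrt(1 - 3*z^2)/3


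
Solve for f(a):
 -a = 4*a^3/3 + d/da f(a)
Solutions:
 f(a) = C1 - a^4/3 - a^2/2


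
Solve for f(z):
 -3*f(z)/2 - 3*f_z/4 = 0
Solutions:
 f(z) = C1*exp(-2*z)


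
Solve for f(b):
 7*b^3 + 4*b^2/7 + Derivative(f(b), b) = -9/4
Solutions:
 f(b) = C1 - 7*b^4/4 - 4*b^3/21 - 9*b/4


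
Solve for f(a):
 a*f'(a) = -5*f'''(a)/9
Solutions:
 f(a) = C1 + Integral(C2*airyai(-15^(2/3)*a/5) + C3*airybi(-15^(2/3)*a/5), a)


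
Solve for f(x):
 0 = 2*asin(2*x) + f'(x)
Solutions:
 f(x) = C1 - 2*x*asin(2*x) - sqrt(1 - 4*x^2)


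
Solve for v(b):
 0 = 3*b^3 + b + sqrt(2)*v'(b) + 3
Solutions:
 v(b) = C1 - 3*sqrt(2)*b^4/8 - sqrt(2)*b^2/4 - 3*sqrt(2)*b/2


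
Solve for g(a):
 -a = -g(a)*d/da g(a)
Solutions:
 g(a) = -sqrt(C1 + a^2)
 g(a) = sqrt(C1 + a^2)


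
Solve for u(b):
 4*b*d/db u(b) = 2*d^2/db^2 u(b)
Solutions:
 u(b) = C1 + C2*erfi(b)


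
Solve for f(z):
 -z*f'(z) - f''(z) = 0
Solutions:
 f(z) = C1 + C2*erf(sqrt(2)*z/2)


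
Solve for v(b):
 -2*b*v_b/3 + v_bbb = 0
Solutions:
 v(b) = C1 + Integral(C2*airyai(2^(1/3)*3^(2/3)*b/3) + C3*airybi(2^(1/3)*3^(2/3)*b/3), b)


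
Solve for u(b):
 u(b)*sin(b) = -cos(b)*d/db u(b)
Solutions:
 u(b) = C1*cos(b)


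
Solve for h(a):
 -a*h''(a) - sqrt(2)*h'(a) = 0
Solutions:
 h(a) = C1 + C2*a^(1 - sqrt(2))


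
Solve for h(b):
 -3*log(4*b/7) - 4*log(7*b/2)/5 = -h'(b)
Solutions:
 h(b) = C1 + 19*b*log(b)/5 - 11*b*log(7)/5 - 19*b/5 + 26*b*log(2)/5


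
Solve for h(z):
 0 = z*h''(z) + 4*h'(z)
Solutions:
 h(z) = C1 + C2/z^3


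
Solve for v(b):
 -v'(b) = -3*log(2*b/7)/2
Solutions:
 v(b) = C1 + 3*b*log(b)/2 - 3*b*log(7)/2 - 3*b/2 + 3*b*log(2)/2


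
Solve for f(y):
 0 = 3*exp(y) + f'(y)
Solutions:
 f(y) = C1 - 3*exp(y)


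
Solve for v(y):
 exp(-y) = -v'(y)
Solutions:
 v(y) = C1 + exp(-y)


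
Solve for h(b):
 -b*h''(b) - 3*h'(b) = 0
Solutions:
 h(b) = C1 + C2/b^2


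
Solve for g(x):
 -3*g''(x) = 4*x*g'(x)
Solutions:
 g(x) = C1 + C2*erf(sqrt(6)*x/3)


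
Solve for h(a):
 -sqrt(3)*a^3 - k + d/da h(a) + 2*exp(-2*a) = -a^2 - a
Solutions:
 h(a) = C1 + sqrt(3)*a^4/4 - a^3/3 - a^2/2 + a*k + exp(-2*a)


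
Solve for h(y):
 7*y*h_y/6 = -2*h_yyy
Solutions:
 h(y) = C1 + Integral(C2*airyai(-126^(1/3)*y/6) + C3*airybi(-126^(1/3)*y/6), y)


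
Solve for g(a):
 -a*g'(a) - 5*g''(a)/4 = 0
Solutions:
 g(a) = C1 + C2*erf(sqrt(10)*a/5)


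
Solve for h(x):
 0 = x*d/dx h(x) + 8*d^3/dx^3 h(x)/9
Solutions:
 h(x) = C1 + Integral(C2*airyai(-3^(2/3)*x/2) + C3*airybi(-3^(2/3)*x/2), x)


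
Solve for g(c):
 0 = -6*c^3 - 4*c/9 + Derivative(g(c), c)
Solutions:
 g(c) = C1 + 3*c^4/2 + 2*c^2/9


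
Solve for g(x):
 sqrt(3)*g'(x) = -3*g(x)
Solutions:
 g(x) = C1*exp(-sqrt(3)*x)


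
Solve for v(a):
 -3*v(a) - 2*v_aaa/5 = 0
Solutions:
 v(a) = C3*exp(-15^(1/3)*2^(2/3)*a/2) + (C1*sin(2^(2/3)*3^(5/6)*5^(1/3)*a/4) + C2*cos(2^(2/3)*3^(5/6)*5^(1/3)*a/4))*exp(15^(1/3)*2^(2/3)*a/4)


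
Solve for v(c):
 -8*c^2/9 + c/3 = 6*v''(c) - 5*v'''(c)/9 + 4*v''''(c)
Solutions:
 v(c) = C1 + C2*c - c^4/81 + 41*c^3/8748 + 15757*c^2/157464 + (C3*sin(sqrt(7751)*c/72) + C4*cos(sqrt(7751)*c/72))*exp(5*c/72)


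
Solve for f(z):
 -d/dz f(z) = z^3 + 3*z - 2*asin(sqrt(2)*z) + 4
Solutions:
 f(z) = C1 - z^4/4 - 3*z^2/2 + 2*z*asin(sqrt(2)*z) - 4*z + sqrt(2)*sqrt(1 - 2*z^2)


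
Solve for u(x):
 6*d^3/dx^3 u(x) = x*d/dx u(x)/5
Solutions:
 u(x) = C1 + Integral(C2*airyai(30^(2/3)*x/30) + C3*airybi(30^(2/3)*x/30), x)


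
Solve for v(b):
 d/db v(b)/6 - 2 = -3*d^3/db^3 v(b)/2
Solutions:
 v(b) = C1 + C2*sin(b/3) + C3*cos(b/3) + 12*b


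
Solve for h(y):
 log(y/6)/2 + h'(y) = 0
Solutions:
 h(y) = C1 - y*log(y)/2 + y/2 + y*log(6)/2


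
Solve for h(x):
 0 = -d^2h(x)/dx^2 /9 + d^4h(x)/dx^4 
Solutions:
 h(x) = C1 + C2*x + C3*exp(-x/3) + C4*exp(x/3)


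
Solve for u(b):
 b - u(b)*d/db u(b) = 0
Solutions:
 u(b) = -sqrt(C1 + b^2)
 u(b) = sqrt(C1 + b^2)


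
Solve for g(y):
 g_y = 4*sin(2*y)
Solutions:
 g(y) = C1 - 2*cos(2*y)


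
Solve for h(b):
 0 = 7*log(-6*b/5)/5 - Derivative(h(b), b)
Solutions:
 h(b) = C1 + 7*b*log(-b)/5 + 7*b*(-log(5) - 1 + log(6))/5


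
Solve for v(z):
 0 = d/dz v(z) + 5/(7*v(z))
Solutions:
 v(z) = -sqrt(C1 - 70*z)/7
 v(z) = sqrt(C1 - 70*z)/7


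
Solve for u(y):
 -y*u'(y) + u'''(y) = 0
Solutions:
 u(y) = C1 + Integral(C2*airyai(y) + C3*airybi(y), y)


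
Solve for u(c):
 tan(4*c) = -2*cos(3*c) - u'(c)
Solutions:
 u(c) = C1 + log(cos(4*c))/4 - 2*sin(3*c)/3


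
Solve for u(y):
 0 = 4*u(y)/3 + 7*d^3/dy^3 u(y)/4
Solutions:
 u(y) = C3*exp(-2*2^(1/3)*21^(2/3)*y/21) + (C1*sin(2^(1/3)*3^(1/6)*7^(2/3)*y/7) + C2*cos(2^(1/3)*3^(1/6)*7^(2/3)*y/7))*exp(2^(1/3)*21^(2/3)*y/21)


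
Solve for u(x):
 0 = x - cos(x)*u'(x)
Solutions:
 u(x) = C1 + Integral(x/cos(x), x)


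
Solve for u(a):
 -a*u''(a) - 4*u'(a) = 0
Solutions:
 u(a) = C1 + C2/a^3


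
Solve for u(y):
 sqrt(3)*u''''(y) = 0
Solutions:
 u(y) = C1 + C2*y + C3*y^2 + C4*y^3


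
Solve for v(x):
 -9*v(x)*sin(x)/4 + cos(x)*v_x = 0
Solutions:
 v(x) = C1/cos(x)^(9/4)


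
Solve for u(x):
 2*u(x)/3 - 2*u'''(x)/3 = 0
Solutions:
 u(x) = C3*exp(x) + (C1*sin(sqrt(3)*x/2) + C2*cos(sqrt(3)*x/2))*exp(-x/2)


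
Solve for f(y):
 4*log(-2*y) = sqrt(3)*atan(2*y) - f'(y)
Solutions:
 f(y) = C1 - 4*y*log(-y) - 4*y*log(2) + 4*y + sqrt(3)*(y*atan(2*y) - log(4*y^2 + 1)/4)


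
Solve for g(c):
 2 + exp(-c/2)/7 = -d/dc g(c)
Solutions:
 g(c) = C1 - 2*c + 2*exp(-c/2)/7


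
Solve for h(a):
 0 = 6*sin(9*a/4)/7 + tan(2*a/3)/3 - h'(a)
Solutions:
 h(a) = C1 - log(cos(2*a/3))/2 - 8*cos(9*a/4)/21


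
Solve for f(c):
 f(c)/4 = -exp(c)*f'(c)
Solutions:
 f(c) = C1*exp(exp(-c)/4)


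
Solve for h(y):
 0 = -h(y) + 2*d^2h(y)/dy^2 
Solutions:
 h(y) = C1*exp(-sqrt(2)*y/2) + C2*exp(sqrt(2)*y/2)


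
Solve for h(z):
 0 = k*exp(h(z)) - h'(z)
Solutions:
 h(z) = log(-1/(C1 + k*z))


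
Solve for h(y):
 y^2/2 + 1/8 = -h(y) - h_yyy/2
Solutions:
 h(y) = C3*exp(-2^(1/3)*y) - y^2/2 + (C1*sin(2^(1/3)*sqrt(3)*y/2) + C2*cos(2^(1/3)*sqrt(3)*y/2))*exp(2^(1/3)*y/2) - 1/8


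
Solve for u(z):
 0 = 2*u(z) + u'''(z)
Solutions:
 u(z) = C3*exp(-2^(1/3)*z) + (C1*sin(2^(1/3)*sqrt(3)*z/2) + C2*cos(2^(1/3)*sqrt(3)*z/2))*exp(2^(1/3)*z/2)


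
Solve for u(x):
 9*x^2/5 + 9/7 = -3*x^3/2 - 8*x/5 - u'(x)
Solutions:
 u(x) = C1 - 3*x^4/8 - 3*x^3/5 - 4*x^2/5 - 9*x/7


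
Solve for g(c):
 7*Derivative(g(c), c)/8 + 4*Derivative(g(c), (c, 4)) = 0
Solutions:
 g(c) = C1 + C4*exp(-14^(1/3)*c/4) + (C2*sin(14^(1/3)*sqrt(3)*c/8) + C3*cos(14^(1/3)*sqrt(3)*c/8))*exp(14^(1/3)*c/8)


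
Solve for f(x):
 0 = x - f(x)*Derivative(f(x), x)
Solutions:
 f(x) = -sqrt(C1 + x^2)
 f(x) = sqrt(C1 + x^2)


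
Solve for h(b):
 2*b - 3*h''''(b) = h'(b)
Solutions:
 h(b) = C1 + C4*exp(-3^(2/3)*b/3) + b^2 + (C2*sin(3^(1/6)*b/2) + C3*cos(3^(1/6)*b/2))*exp(3^(2/3)*b/6)


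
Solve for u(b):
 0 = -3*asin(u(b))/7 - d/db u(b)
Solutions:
 Integral(1/asin(_y), (_y, u(b))) = C1 - 3*b/7


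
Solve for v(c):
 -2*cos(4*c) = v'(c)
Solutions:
 v(c) = C1 - sin(4*c)/2


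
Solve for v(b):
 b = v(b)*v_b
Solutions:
 v(b) = -sqrt(C1 + b^2)
 v(b) = sqrt(C1 + b^2)


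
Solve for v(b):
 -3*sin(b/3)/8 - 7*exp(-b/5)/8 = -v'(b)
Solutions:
 v(b) = C1 - 9*cos(b/3)/8 - 35*exp(-b/5)/8


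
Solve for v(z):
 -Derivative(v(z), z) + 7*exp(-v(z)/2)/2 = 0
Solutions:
 v(z) = 2*log(C1 + 7*z/4)


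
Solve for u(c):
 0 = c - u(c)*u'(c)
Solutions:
 u(c) = -sqrt(C1 + c^2)
 u(c) = sqrt(C1 + c^2)


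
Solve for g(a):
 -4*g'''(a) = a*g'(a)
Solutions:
 g(a) = C1 + Integral(C2*airyai(-2^(1/3)*a/2) + C3*airybi(-2^(1/3)*a/2), a)


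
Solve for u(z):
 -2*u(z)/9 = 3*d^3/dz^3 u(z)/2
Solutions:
 u(z) = C3*exp(-2^(2/3)*z/3) + (C1*sin(2^(2/3)*sqrt(3)*z/6) + C2*cos(2^(2/3)*sqrt(3)*z/6))*exp(2^(2/3)*z/6)


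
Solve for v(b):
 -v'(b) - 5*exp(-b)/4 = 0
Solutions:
 v(b) = C1 + 5*exp(-b)/4


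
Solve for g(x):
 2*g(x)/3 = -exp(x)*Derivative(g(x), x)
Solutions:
 g(x) = C1*exp(2*exp(-x)/3)


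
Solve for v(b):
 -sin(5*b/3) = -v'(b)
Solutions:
 v(b) = C1 - 3*cos(5*b/3)/5


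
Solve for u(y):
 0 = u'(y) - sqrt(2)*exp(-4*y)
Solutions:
 u(y) = C1 - sqrt(2)*exp(-4*y)/4


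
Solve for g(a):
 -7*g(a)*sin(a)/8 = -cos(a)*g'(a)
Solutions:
 g(a) = C1/cos(a)^(7/8)


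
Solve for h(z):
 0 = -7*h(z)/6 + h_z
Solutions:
 h(z) = C1*exp(7*z/6)


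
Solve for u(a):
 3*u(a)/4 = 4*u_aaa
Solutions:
 u(a) = C3*exp(2^(2/3)*3^(1/3)*a/4) + (C1*sin(2^(2/3)*3^(5/6)*a/8) + C2*cos(2^(2/3)*3^(5/6)*a/8))*exp(-2^(2/3)*3^(1/3)*a/8)
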